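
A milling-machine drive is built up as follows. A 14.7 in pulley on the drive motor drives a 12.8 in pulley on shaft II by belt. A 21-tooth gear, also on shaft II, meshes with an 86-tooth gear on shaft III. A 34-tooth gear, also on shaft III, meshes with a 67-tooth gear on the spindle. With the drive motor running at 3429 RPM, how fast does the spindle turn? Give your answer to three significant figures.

belt 12.8/14.7 = 0.87075 → 3429/0.87075 = 3938 RPM
gear mesh 86/21 = 4.0952 → 3938/4.0952 = 961.6 RPM
gear mesh 67/34 = 1.9706 → 961.6/1.9706 = 487.98 RPM

488 RPM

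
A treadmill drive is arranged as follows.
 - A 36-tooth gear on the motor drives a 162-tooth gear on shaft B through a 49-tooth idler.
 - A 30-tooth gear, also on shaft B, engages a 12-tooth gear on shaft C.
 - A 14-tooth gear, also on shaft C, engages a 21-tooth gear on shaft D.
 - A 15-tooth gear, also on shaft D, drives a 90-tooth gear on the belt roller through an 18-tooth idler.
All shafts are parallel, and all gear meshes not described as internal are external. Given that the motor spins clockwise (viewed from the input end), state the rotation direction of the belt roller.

clockwise

the motor → shaft B: driver → idler → driven is 2 external meshes, 2 reversals → CW.
shaft B → shaft C: external mesh, 1 reversal → CCW.
shaft C → shaft D: external mesh, 1 reversal → CW.
shaft D → the belt roller: driver → idler → driven is 2 external meshes, 2 reversals → CW.
6 reversals in total — an even number — so the belt roller turns the same way as the motor.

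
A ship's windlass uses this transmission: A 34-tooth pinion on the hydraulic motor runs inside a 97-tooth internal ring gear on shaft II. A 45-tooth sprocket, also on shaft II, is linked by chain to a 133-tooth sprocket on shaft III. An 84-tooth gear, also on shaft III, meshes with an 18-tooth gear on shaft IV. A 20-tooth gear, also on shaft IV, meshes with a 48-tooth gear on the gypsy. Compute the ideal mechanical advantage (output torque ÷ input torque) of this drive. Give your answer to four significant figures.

4.336

Each stage contributes driven/driver: internal gear 97/34 = 2.8529, chain 133/45 = 2.9556, gear mesh 18/84 = 0.21429, gear mesh 48/20 = 2.4.
Overall: 2.8529 × 2.9556 × 0.21429 × 2.4 = 4.3365.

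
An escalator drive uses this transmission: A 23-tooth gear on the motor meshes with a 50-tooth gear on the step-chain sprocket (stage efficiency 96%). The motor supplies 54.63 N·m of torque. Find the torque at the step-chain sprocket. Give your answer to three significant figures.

Gear mesh: ratio = 50/23 = 2.1739; torque at the step-chain sprocket = 54.63 × 2.1739 × 0.96 = 114.01 N·m.

114 N·m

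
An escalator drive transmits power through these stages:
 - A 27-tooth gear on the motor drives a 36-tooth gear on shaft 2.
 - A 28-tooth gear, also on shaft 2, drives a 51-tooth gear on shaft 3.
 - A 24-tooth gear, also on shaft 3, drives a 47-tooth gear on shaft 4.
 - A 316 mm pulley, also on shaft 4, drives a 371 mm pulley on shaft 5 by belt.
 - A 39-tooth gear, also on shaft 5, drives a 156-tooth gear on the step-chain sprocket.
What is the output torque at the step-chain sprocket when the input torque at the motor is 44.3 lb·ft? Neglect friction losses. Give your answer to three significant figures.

989 lb·ft

gear mesh 36/27 = 1.3333 → τ = 44.3·1.3333 = 59.067 lb·ft
gear mesh 51/28 = 1.8214 → τ = 59.067·1.8214 = 107.59 lb·ft
gear mesh 47/24 = 1.9583 → τ = 107.59·1.9583 = 210.69 lb·ft
belt 371/316 = 1.1741 → τ = 210.69·1.1741 = 247.36 lb·ft
gear mesh 156/39 = 4 → τ = 247.36·4 = 989.44 lb·ft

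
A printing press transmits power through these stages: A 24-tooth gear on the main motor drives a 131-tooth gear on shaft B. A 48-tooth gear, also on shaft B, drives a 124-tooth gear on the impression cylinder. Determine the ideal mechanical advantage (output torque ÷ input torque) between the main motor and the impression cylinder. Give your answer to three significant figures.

14.1

Each stage contributes driven/driver: gear mesh 131/24 = 5.4583, gear mesh 124/48 = 2.5833.
Overall: 5.4583 × 2.5833 = 14.101.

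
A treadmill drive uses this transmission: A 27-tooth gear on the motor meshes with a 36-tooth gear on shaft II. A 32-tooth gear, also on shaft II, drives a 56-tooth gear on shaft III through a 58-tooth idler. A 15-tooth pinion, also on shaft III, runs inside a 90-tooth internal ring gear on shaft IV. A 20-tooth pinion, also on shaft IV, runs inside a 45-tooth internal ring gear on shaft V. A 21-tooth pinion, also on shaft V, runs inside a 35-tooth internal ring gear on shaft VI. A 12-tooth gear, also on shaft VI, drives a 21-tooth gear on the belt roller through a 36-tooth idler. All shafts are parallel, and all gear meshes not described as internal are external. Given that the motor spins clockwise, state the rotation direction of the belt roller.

counterclockwise

the motor → shaft II: external mesh, 1 reversal → CCW.
shaft II → shaft III: driver → idler → driven is 2 external meshes, 2 reversals → CCW.
shaft III → shaft IV: internal mesh, same direction → CCW.
shaft IV → shaft V: internal mesh, same direction → CCW.
shaft V → shaft VI: internal mesh, same direction → CCW.
shaft VI → the belt roller: driver → idler → driven is 2 external meshes, 2 reversals → CCW.
5 reversals in total — an odd number — so the belt roller turns opposite to the motor.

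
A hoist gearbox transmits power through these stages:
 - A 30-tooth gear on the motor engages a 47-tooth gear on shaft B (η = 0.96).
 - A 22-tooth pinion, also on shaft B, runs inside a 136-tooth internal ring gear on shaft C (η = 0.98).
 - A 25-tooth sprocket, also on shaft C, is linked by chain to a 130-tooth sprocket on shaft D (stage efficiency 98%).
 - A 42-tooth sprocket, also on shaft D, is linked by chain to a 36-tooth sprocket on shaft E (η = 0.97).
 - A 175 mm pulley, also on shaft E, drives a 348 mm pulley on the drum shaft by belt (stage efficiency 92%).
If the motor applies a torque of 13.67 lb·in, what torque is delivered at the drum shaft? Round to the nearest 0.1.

gear mesh 47/30 = 1.5667 → τ = 13.67·1.5667·0.96 = 20.56 lb·in
internal gear 136/22 = 6.1818 → τ = 20.56·6.1818·0.98 = 124.55 lb·in
chain 130/25 = 5.2 → τ = 124.55·5.2·0.98 = 634.73 lb·in
chain 36/42 = 0.85714 → τ = 634.73·0.85714·0.97 = 527.73 lb·in
belt 348/175 = 1.9886 → τ = 527.73·1.9886·0.92 = 965.48 lb·in

965.5 lb·in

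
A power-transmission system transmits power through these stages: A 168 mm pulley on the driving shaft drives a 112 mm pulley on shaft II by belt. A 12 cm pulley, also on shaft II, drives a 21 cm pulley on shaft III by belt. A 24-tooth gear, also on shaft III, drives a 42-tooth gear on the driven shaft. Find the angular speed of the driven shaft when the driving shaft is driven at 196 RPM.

Belt: ratio = 112/168 = 0.66667, so shaft II turns at 196 / 0.66667 = 294 RPM.
Belt: ratio = 21/12 = 1.75, so shaft III turns at 294 / 1.75 = 168 RPM.
Gear mesh: ratio = 42/24 = 1.75, so the driven shaft turns at 168 / 1.75 = 96 RPM.

96 RPM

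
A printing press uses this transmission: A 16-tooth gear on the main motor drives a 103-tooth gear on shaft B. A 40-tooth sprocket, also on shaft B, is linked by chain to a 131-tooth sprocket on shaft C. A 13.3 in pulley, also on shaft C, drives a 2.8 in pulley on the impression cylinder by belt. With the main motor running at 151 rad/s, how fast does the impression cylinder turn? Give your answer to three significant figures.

the main motor → shaft B (gear mesh, 103/16): 151 ÷ 6.4375 = 23.456 rad/s
shaft B → shaft C (chain, 131/40): 23.456 ÷ 3.275 = 7.1622 rad/s
shaft C → the impression cylinder (belt, 2.8/13.3): 7.1622 ÷ 0.21053 = 34.021 rad/s

34.0 rad/s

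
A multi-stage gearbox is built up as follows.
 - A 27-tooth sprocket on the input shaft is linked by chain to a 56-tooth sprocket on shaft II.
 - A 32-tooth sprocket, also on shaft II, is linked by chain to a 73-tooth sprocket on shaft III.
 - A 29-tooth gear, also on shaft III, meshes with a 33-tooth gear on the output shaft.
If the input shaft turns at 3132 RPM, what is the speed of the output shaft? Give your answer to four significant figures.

chain 56/27 = 2.0741 → 3132/2.0741 = 1510.1 RPM
chain 73/32 = 2.2812 → 1510.1/2.2812 = 661.95 RPM
gear mesh 33/29 = 1.1379 → 661.95/1.1379 = 581.71 RPM

581.7 RPM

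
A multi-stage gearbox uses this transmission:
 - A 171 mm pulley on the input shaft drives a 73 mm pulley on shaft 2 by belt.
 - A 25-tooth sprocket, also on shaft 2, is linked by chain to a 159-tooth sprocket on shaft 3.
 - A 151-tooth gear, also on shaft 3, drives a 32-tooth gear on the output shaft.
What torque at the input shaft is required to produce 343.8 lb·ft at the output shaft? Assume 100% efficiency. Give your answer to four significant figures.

Overall ratio R = 0.4269 × 6.36 × 0.21192 = 0.57538.
Input torque = output torque / R = 343.8 / 0.57538 = 597.52 lb·ft.

597.5 lb·ft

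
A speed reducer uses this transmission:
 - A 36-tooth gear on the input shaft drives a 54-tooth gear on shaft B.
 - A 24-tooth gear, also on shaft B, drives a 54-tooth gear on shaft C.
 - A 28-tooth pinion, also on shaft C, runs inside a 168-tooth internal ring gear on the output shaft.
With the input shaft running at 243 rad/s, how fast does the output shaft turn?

12 rad/s

Gear mesh: ratio = 54/36 = 1.5, so shaft B turns at 243 / 1.5 = 162 rad/s.
Gear mesh: ratio = 54/24 = 2.25, so shaft C turns at 162 / 2.25 = 72 rad/s.
Internal gear: ratio = 168/28 = 6, so the output shaft turns at 72 / 6 = 12 rad/s.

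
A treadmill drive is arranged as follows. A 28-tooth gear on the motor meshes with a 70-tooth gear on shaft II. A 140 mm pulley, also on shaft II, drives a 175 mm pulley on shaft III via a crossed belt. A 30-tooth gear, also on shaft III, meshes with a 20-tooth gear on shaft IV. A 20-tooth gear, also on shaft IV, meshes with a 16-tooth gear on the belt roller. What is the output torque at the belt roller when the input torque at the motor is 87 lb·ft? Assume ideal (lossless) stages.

After the gear mesh (70/28): 87 × 2.5 = 217.5 lb·ft
After the belt (175/140): 217.5 × 1.25 = 271.88 lb·ft
After the gear mesh (20/30): 271.88 × 0.66667 = 181.25 lb·ft
After the gear mesh (16/20): 181.25 × 0.8 = 145 lb·ft

145 lb·ft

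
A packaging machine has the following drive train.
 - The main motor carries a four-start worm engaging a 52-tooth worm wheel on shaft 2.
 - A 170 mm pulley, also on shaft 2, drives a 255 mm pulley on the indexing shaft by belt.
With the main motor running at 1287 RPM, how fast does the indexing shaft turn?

worm 52/4 = 13 → 1287/13 = 99 RPM
belt 255/170 = 1.5 → 99/1.5 = 66 RPM

66 RPM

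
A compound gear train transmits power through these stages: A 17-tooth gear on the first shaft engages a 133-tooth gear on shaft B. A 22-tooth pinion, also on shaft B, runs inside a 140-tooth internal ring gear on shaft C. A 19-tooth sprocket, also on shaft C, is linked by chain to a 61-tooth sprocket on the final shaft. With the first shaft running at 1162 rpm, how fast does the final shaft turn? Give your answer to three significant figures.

Gear mesh: ratio = 133/17 = 7.8235, so shaft B turns at 1162 / 7.8235 = 148.53 rpm.
Internal gear: ratio = 140/22 = 6.3636, so shaft C turns at 148.53 / 6.3636 = 23.34 rpm.
Chain: ratio = 61/19 = 3.2105, so the final shaft turns at 23.34 / 3.2105 = 7.2698 rpm.

7.27 rpm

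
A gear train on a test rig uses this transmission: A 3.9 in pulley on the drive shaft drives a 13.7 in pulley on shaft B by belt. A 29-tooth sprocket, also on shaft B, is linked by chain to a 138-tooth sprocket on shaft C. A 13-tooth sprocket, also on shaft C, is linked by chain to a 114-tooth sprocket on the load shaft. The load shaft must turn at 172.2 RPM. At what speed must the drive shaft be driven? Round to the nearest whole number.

Overall ratio R = 3.5128 × 4.7586 × 8.7692 = 146.59.
Required input speed = output speed × R = 172.2 × 146.59 = 25242 RPM.

25242 RPM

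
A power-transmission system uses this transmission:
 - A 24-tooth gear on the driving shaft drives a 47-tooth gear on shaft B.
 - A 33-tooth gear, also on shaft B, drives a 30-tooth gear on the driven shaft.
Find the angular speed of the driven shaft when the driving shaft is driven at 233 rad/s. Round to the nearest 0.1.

Gear mesh: ratio = 47/24 = 1.9583, so shaft B turns at 233 / 1.9583 = 118.98 rad/s.
Gear mesh: ratio = 30/33 = 0.90909, so the driven shaft turns at 118.98 / 0.90909 = 130.88 rad/s.

130.9 rad/s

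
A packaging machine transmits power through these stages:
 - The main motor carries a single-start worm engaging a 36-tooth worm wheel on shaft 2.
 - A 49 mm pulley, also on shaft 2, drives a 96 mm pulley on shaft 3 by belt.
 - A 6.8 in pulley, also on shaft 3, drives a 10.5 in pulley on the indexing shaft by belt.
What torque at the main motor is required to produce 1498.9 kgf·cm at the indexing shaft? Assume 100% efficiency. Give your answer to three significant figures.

13.8 kgf·cm

Overall ratio R = 36 × 1.9592 × 1.5441 = 108.91.
Input torque = output torque / R = 1498.9 / 108.91 = 13.763 kgf·cm.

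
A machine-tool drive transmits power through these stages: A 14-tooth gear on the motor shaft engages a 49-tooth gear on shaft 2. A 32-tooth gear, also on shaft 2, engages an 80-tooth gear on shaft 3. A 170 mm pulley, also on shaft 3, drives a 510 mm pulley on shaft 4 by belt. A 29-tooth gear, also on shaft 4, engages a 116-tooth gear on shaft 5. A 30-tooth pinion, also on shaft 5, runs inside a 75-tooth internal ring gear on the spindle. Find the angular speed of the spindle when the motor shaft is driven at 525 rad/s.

2 rad/s

Gear mesh: ratio = 49/14 = 3.5, so shaft 2 turns at 525 / 3.5 = 150 rad/s.
Gear mesh: ratio = 80/32 = 2.5, so shaft 3 turns at 150 / 2.5 = 60 rad/s.
Belt: ratio = 510/170 = 3, so shaft 4 turns at 60 / 3 = 20 rad/s.
Gear mesh: ratio = 116/29 = 4, so shaft 5 turns at 20 / 4 = 5 rad/s.
Internal gear: ratio = 75/30 = 2.5, so the spindle turns at 5 / 2.5 = 2 rad/s.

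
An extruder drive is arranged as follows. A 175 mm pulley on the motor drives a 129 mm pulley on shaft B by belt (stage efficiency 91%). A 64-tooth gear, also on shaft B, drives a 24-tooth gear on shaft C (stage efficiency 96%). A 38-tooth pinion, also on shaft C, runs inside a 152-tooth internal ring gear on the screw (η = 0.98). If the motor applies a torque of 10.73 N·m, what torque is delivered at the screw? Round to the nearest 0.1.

10.2 N·m

Belt: ratio = 129/175 = 0.73714; torque at shaft B = 10.73 × 0.73714 × 0.91 = 7.1977 N·m.
Gear mesh: ratio = 24/64 = 0.375; torque at shaft C = 7.1977 × 0.375 × 0.96 = 2.5912 N·m.
Internal gear: ratio = 152/38 = 4; torque at the screw = 2.5912 × 4 × 0.98 = 10.157 N·m.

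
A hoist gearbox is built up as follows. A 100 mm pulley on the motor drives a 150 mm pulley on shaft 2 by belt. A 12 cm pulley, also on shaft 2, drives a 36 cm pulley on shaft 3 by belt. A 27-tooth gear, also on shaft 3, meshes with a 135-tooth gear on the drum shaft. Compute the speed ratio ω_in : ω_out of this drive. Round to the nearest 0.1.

22.5

Each stage contributes driven/driver: belt 150/100 = 1.5, belt 36/12 = 3, gear mesh 135/27 = 5.
Overall: 1.5 × 3 × 5 = 22.5.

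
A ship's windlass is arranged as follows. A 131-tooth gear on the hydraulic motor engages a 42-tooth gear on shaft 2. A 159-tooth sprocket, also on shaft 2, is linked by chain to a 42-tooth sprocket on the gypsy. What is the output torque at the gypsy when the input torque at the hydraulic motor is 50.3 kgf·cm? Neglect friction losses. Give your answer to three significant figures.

Gear mesh: ratio = 42/131 = 0.32061; torque at shaft 2 = 50.3 × 0.32061 = 16.127 kgf·cm.
Chain: ratio = 42/159 = 0.26415; torque at the gypsy = 16.127 × 0.26415 = 4.2599 kgf·cm.

4.26 kgf·cm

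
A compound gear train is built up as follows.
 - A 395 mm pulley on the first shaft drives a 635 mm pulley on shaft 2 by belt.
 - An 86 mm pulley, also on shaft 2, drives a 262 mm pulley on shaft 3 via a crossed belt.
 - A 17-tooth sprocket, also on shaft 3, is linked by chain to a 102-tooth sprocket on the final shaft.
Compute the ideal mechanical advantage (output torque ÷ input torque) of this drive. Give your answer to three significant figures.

Each stage contributes driven/driver: belt 635/395 = 1.6076, belt 262/86 = 3.0465, chain 102/17 = 6.
Overall: 1.6076 × 3.0465 × 6 = 29.385.

29.4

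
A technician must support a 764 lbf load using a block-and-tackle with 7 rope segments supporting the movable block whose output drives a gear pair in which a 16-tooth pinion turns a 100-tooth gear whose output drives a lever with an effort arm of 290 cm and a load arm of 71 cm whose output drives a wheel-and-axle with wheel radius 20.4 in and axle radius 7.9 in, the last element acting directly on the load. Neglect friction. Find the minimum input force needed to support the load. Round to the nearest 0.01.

Block-and-tackle MA = number of supporting rope parts = 7.
Gear pair MA = 100/16 = 6.25.
Lever MA = effort arm / load arm = 290/71 = 4.0845.
Wheel-and-axle MA = R/r = 20.4/7.9 = 2.5823.
Combined ideal MA = 7 × 6.25 × 4.0845 × 2.5823 = 461.45.
Effort = load / MA = 764 / 461.45 = 1.6557 lbf.

1.66 lbf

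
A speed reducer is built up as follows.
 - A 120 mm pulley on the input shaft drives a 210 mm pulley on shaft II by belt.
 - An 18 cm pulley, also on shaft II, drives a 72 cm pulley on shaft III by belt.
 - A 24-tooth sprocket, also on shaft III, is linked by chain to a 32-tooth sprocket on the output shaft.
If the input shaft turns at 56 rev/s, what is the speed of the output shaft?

6 rev/s

the input shaft → shaft II (belt, 210/120): 56 ÷ 1.75 = 32 rev/s
shaft II → shaft III (belt, 72/18): 32 ÷ 4 = 8 rev/s
shaft III → the output shaft (chain, 32/24): 8 ÷ 1.3333 = 6 rev/s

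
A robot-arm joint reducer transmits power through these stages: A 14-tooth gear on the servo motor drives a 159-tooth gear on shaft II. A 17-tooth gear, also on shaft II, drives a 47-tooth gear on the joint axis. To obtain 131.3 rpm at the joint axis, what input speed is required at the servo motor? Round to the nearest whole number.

4123 rpm

Overall ratio R = 11.357 × 2.7647 = 31.399.
Required input speed = output speed × R = 131.3 × 31.399 = 4122.7 rpm.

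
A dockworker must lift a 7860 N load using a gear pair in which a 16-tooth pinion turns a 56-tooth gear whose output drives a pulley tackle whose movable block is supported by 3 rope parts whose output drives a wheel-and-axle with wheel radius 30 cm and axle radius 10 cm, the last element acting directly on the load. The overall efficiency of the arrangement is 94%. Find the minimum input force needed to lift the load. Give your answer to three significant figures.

265 N

Gear pair MA = 56/16 = 3.5.
Block-and-tackle MA = number of supporting rope parts = 3.
Wheel-and-axle MA = R/r = 30/10 = 3.
Combined ideal MA = 3.5 × 3 × 3 = 31.5.
Actual MA = 31.5 × 0.94 = 29.61.
Effort = load / actual MA = 7860 / 29.61 = 265.45 N.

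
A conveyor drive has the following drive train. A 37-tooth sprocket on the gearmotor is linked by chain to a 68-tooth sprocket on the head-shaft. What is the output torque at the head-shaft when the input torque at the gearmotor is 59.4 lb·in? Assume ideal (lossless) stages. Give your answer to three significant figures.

chain 68/37 = 1.8378 → τ = 59.4·1.8378 = 109.17 lb·in

109 lb·in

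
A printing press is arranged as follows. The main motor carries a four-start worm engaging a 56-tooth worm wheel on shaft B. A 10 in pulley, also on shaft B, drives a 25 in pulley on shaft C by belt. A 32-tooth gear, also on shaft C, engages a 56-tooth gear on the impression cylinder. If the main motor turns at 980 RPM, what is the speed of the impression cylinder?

worm 56/4 = 14 → 980/14 = 70 RPM
belt 25/10 = 2.5 → 70/2.5 = 28 RPM
gear mesh 56/32 = 1.75 → 28/1.75 = 16 RPM

16 RPM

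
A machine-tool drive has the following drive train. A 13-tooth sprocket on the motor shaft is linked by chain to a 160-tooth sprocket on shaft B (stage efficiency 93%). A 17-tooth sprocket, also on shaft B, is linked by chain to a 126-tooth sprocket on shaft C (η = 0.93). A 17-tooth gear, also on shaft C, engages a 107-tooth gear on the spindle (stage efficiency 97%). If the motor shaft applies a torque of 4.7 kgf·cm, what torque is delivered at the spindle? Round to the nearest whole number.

chain 160/13 = 12.308 → τ = 4.7·12.308·0.93 = 53.797 kgf·cm
chain 126/17 = 7.4118 → τ = 53.797·7.4118·0.93 = 370.82 kgf·cm
gear mesh 107/17 = 6.2941 → τ = 370.82·6.2941·0.97 = 2264 kgf·cm

2264 kgf·cm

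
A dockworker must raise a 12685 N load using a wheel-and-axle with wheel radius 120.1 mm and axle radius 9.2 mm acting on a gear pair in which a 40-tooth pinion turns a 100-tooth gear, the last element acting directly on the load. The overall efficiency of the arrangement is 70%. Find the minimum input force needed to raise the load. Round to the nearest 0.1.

Wheel-and-axle MA = R/r = 120.1/9.2 = 13.054.
Gear pair MA = 100/40 = 2.5.
Combined ideal MA = 13.054 × 2.5 = 32.636.
Actual MA = 32.636 × 0.70 = 22.845.
Effort = load / actual MA = 12685 / 22.845 = 555.26 N.

555.3 N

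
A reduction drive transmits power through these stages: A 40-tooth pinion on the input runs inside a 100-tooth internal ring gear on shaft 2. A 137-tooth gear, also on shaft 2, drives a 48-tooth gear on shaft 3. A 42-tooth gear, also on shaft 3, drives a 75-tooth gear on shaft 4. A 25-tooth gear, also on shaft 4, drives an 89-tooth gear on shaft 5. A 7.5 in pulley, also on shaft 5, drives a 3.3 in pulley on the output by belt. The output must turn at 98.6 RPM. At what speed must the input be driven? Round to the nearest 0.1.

241.6 RPM

Overall ratio R = 2.5 × 0.35036 × 1.7857 × 3.56 × 0.44 = 2.4501.
Required input speed = output speed × R = 98.6 × 2.4501 = 241.58 RPM.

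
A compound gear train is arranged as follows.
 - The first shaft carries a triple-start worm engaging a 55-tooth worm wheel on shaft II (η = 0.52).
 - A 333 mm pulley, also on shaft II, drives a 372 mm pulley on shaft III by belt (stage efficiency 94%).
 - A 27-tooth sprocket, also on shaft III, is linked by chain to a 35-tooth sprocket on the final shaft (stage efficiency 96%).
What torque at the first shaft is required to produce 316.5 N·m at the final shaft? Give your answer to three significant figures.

25.4 N·m

Overall ratio R = 18.333 × 1.1171 × 1.2963 = 26.549; overall efficiency η = 0.52 × 0.94 × 0.96 = 0.4692.
Input torque = output torque / (R × η) = 316.5 / (26.549 × 0.4692) = 25.405 N·m.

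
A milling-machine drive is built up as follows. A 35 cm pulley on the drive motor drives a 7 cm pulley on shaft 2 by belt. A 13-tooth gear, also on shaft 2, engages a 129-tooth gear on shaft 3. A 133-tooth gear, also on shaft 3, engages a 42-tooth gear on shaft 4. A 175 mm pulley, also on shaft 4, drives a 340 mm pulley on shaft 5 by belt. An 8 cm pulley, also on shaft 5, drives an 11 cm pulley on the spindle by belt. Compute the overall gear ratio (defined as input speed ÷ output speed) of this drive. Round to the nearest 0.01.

Each stage contributes driven/driver: belt 7/35 = 0.2, gear mesh 129/13 = 9.9231, gear mesh 42/133 = 0.31579, belt 340/175 = 1.9429, belt 11/8 = 1.375.
Overall: 0.2 × 9.9231 × 0.31579 × 1.9429 × 1.375 = 1.6742.

1.67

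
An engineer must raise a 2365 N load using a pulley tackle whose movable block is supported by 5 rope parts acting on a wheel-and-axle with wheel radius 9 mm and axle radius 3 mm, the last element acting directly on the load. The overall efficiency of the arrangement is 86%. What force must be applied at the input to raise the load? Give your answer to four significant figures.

183.3 N

Block-and-tackle MA = number of supporting rope parts = 5.
Wheel-and-axle MA = R/r = 9/3 = 3.
Combined ideal MA = 5 × 3 = 15.
Actual MA = 15 × 0.86 = 12.9.
Effort = load / actual MA = 2365 / 12.9 = 183.33 N.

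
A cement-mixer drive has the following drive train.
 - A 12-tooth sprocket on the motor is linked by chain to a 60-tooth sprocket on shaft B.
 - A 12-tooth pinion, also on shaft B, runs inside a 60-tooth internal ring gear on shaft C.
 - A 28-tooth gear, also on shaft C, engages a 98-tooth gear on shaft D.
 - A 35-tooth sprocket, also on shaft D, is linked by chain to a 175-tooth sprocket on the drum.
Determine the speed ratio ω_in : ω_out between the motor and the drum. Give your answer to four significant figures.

437.5

Each stage contributes driven/driver: chain 60/12 = 5, internal gear 60/12 = 5, gear mesh 98/28 = 3.5, chain 175/35 = 5.
Overall: 5 × 5 × 3.5 × 5 = 437.5.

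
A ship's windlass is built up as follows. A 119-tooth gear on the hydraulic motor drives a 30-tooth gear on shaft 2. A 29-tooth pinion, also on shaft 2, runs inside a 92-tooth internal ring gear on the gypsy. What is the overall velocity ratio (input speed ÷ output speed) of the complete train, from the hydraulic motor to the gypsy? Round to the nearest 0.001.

0.800

Each stage contributes driven/driver: gear mesh 30/119 = 0.2521, internal gear 92/29 = 3.1724.
Overall: 0.2521 × 3.1724 = 0.79977.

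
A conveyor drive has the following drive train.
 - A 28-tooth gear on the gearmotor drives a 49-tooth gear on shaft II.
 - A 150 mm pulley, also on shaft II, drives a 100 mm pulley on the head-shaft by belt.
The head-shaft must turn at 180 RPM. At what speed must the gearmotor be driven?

210 RPM

Overall ratio R = 1.75 × 0.66667 = 1.1667.
Required input speed = output speed × R = 180 × 1.1667 = 210 RPM.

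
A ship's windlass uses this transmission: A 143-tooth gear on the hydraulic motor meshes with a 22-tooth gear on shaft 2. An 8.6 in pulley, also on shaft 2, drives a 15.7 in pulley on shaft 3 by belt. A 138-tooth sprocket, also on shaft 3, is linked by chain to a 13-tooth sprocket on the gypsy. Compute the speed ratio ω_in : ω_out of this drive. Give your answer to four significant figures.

0.02646

Each stage contributes driven/driver: gear mesh 22/143 = 0.15385, belt 15.7/8.6 = 1.8256, chain 13/138 = 0.094203.
Overall: 0.15385 × 1.8256 × 0.094203 = 0.026458.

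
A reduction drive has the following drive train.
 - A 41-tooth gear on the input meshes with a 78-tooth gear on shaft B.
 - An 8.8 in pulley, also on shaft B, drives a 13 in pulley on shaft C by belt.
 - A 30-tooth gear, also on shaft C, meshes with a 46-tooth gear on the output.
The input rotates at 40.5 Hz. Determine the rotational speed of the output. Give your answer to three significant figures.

gear mesh 78/41 = 1.9024 → 40.5/1.9024 = 21.288 Hz
belt 13/8.8 = 1.4773 → 21.288/1.4773 = 14.411 Hz
gear mesh 46/30 = 1.5333 → 14.411/1.5333 = 9.3983 Hz

9.40 Hz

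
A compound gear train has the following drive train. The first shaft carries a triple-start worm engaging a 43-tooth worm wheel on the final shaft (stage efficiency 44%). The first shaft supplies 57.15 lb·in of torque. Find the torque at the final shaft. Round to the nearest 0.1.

360.4 lb·in

After the worm (43/3): 57.15 × 14.333 × 0.44 = 360.43 lb·in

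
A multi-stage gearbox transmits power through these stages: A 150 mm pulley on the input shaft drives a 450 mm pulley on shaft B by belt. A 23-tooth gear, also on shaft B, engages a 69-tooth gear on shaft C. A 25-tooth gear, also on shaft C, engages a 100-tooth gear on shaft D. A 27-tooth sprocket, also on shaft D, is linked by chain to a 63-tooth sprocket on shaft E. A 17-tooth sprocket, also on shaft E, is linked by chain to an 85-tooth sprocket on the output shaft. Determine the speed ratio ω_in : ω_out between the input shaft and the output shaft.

420

Each stage contributes driven/driver: belt 450/150 = 3, gear mesh 69/23 = 3, gear mesh 100/25 = 4, chain 63/27 = 2.3333, chain 85/17 = 5.
Overall: 3 × 3 × 4 × 2.3333 × 5 = 420.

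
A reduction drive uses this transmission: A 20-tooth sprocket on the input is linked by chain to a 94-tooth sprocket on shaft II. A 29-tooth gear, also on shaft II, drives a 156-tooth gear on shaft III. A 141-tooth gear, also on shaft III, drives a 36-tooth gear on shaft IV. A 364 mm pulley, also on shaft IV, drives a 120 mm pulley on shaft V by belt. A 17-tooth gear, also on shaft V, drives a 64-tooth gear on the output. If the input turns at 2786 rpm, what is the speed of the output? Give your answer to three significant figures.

the input → shaft II (chain, 94/20): 2786 ÷ 4.7 = 592.77 rpm
shaft II → shaft III (gear mesh, 156/29): 592.77 ÷ 5.3793 = 110.19 rpm
shaft III → shaft IV (gear mesh, 36/141): 110.19 ÷ 0.25532 = 431.59 rpm
shaft IV → shaft V (belt, 120/364): 431.59 ÷ 0.32967 = 1309.2 rpm
shaft V → the output (gear mesh, 64/17): 1309.2 ÷ 3.7647 = 347.75 rpm

348 rpm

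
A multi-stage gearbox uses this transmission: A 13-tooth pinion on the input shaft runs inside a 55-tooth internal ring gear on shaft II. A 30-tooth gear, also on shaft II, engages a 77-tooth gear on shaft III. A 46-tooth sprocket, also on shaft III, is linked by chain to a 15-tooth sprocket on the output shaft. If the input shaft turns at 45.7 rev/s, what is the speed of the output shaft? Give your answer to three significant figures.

12.9 rev/s

the input shaft → shaft II (internal gear, 55/13): 45.7 ÷ 4.2308 = 10.802 rev/s
shaft II → shaft III (gear mesh, 77/30): 10.802 ÷ 2.5667 = 4.2085 rev/s
shaft III → the output shaft (chain, 15/46): 4.2085 ÷ 0.32609 = 12.906 rev/s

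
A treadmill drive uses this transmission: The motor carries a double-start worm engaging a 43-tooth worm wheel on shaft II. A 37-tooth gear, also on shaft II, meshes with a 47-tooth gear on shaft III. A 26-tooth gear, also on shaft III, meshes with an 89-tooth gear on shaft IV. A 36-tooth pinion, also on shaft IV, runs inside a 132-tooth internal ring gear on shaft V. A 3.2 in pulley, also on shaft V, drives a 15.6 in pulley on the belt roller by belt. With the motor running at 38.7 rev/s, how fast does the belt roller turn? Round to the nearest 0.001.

0.023 rev/s

Worm: ratio = 43/2 = 21.5, so shaft II turns at 38.7 / 21.5 = 1.8 rev/s.
Gear mesh: ratio = 47/37 = 1.2703, so shaft III turns at 1.8 / 1.2703 = 1.417 rev/s.
Gear mesh: ratio = 89/26 = 3.4231, so shaft IV turns at 1.417 / 3.4231 = 0.41396 rev/s.
Internal gear: ratio = 132/36 = 3.6667, so shaft V turns at 0.41396 / 3.6667 = 0.1129 rev/s.
Belt: ratio = 15.6/3.2 = 4.875, so the belt roller turns at 0.1129 / 4.875 = 0.023159 rev/s.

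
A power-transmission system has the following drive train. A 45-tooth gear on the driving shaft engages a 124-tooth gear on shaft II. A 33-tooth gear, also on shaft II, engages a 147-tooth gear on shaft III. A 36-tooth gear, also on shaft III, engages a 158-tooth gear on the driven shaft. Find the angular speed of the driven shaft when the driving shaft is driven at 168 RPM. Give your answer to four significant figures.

3.118 RPM

gear mesh 124/45 = 2.7556 → 168/2.7556 = 60.968 RPM
gear mesh 147/33 = 4.4545 → 60.968/4.4545 = 13.687 RPM
gear mesh 158/36 = 4.3889 → 13.687/4.3889 = 3.1185 RPM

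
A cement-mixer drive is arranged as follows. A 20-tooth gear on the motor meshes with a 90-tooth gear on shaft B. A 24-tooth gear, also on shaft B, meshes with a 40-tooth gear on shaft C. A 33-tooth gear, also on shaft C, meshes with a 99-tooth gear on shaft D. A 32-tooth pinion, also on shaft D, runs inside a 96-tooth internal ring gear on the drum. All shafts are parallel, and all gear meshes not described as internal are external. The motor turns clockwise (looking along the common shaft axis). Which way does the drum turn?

counterclockwise

the motor → shaft B: external mesh, 1 reversal → CCW.
shaft B → shaft C: external mesh, 1 reversal → CW.
shaft C → shaft D: external mesh, 1 reversal → CCW.
shaft D → the drum: internal mesh, same direction → CCW.
3 reversals in total — an odd number — so the drum turns opposite to the motor.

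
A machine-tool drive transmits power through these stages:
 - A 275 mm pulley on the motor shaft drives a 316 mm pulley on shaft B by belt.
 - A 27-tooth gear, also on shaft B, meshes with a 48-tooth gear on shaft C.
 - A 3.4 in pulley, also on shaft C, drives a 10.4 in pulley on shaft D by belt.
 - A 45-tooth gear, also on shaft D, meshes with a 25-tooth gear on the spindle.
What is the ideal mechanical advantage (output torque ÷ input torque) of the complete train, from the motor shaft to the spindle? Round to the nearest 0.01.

Each stage contributes driven/driver: belt 316/275 = 1.1491, gear mesh 48/27 = 1.7778, belt 10.4/3.4 = 3.0588, gear mesh 25/45 = 0.55556.
Overall: 1.1491 × 1.7778 × 3.0588 × 0.55556 = 3.4715.

3.47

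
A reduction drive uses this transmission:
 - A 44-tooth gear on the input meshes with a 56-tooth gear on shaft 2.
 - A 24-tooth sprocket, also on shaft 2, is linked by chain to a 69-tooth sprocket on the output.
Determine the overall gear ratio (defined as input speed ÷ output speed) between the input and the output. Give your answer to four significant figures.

Each stage contributes driven/driver: gear mesh 56/44 = 1.2727, chain 69/24 = 2.875.
Overall: 1.2727 × 2.875 = 3.6591.

3.659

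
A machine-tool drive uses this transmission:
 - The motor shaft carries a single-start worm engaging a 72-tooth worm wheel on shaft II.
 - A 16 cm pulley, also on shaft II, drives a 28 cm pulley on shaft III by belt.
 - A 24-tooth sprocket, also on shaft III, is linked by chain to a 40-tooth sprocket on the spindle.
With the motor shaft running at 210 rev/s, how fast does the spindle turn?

Worm: ratio = 72/1 = 72, so shaft II turns at 210 / 72 = 2.9167 rev/s.
Belt: ratio = 28/16 = 1.75, so shaft III turns at 2.9167 / 1.75 = 1.6667 rev/s.
Chain: ratio = 40/24 = 1.6667, so the spindle turns at 1.6667 / 1.6667 = 1 rev/s.

1 rev/s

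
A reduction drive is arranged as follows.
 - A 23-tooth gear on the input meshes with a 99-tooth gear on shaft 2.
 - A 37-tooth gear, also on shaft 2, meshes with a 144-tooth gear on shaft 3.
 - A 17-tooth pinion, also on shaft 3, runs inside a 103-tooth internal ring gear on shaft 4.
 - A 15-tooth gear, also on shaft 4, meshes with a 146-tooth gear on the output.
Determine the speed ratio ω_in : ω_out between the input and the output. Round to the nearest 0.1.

Each stage contributes driven/driver: gear mesh 99/23 = 4.3043, gear mesh 144/37 = 3.8919, internal gear 103/17 = 6.0588, gear mesh 146/15 = 9.7333.
Overall: 4.3043 × 3.8919 × 6.0588 × 9.7333 = 987.91.

987.9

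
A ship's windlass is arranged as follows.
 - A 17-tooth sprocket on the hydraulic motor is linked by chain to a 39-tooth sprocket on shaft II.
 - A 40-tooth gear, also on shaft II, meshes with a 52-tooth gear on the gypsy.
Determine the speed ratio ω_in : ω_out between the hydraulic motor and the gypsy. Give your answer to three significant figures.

2.98

Each stage contributes driven/driver: chain 39/17 = 2.2941, gear mesh 52/40 = 1.3.
Overall: 2.2941 × 1.3 = 2.9824.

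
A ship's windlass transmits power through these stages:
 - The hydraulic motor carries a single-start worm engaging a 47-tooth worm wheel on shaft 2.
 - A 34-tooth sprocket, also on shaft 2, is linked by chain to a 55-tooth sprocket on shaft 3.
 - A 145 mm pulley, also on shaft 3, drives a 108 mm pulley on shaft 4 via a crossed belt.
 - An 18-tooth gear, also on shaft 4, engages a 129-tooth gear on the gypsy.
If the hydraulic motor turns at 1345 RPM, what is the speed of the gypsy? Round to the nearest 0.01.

3.31 RPM

the hydraulic motor → shaft 2 (worm, 47/1): 1345 ÷ 47 = 28.617 RPM
shaft 2 → shaft 3 (chain, 55/34): 28.617 ÷ 1.6176 = 17.691 RPM
shaft 3 → shaft 4 (belt, 108/145): 17.691 ÷ 0.74483 = 23.751 RPM
shaft 4 → the gypsy (gear mesh, 129/18): 23.751 ÷ 7.1667 = 3.3141 RPM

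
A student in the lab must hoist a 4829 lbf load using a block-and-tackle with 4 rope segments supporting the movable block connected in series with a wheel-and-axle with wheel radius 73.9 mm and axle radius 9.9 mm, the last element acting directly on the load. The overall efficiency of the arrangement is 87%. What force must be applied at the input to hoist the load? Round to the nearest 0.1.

185.9 lbf

Block-and-tackle MA = number of supporting rope parts = 4.
Wheel-and-axle MA = R/r = 73.9/9.9 = 7.4646.
Combined ideal MA = 4 × 7.4646 = 29.859.
Actual MA = 29.859 × 0.87 = 25.977.
Effort = load / actual MA = 4829 / 25.977 = 185.9 lbf.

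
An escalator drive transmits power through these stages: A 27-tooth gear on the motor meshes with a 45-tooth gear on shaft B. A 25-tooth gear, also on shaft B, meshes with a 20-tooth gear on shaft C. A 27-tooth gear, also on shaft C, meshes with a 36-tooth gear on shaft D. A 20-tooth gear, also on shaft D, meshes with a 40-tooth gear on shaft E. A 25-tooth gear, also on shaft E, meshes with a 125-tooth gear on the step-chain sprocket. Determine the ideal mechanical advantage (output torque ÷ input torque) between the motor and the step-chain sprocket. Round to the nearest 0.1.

Each stage contributes driven/driver: gear mesh 45/27 = 1.6667, gear mesh 20/25 = 0.8, gear mesh 36/27 = 1.3333, gear mesh 40/20 = 2, gear mesh 125/25 = 5.
Overall: 1.6667 × 0.8 × 1.3333 × 2 × 5 = 17.778.

17.8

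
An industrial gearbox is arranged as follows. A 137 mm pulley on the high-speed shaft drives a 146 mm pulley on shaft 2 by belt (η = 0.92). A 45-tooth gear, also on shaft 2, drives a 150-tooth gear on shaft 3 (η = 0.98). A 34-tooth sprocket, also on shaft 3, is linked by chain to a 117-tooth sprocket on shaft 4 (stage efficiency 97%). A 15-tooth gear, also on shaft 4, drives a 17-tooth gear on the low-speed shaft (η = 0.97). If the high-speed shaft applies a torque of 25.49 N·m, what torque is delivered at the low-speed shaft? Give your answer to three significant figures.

Belt: ratio = 146/137 = 1.0657; torque at shaft 2 = 25.49 × 1.0657 × 0.92 = 24.991 N·m.
Gear mesh: ratio = 150/45 = 3.3333; torque at shaft 3 = 24.991 × 3.3333 × 0.98 = 81.638 N·m.
Chain: ratio = 117/34 = 3.4412; torque at shaft 4 = 81.638 × 3.4412 × 0.97 = 272.5 N·m.
Gear mesh: ratio = 17/15 = 1.1333; torque at the low-speed shaft = 272.5 × 1.1333 × 0.97 = 299.57 N·m.

300 N·m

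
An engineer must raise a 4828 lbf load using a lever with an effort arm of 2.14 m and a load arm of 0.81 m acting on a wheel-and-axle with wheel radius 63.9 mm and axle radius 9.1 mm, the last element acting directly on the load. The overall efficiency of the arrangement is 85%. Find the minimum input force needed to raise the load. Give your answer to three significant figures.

Lever MA = effort arm / load arm = 2.14/0.81 = 2.642.
Wheel-and-axle MA = R/r = 63.9/9.1 = 7.022.
Combined ideal MA = 2.642 × 7.022 = 18.552.
Actual MA = 18.552 × 0.85 = 15.769.
Effort = load / actual MA = 4828 / 15.769 = 306.17 lbf.

306 lbf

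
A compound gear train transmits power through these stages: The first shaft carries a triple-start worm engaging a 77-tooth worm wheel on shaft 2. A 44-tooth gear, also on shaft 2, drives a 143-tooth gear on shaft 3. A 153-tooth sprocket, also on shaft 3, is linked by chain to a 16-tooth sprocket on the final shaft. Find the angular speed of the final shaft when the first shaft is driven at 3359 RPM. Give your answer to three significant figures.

worm 77/3 = 25.667 → 3359/25.667 = 130.87 RPM
gear mesh 143/44 = 3.25 → 130.87/3.25 = 40.268 RPM
chain 16/153 = 0.10458 → 40.268/0.10458 = 385.06 RPM

385 RPM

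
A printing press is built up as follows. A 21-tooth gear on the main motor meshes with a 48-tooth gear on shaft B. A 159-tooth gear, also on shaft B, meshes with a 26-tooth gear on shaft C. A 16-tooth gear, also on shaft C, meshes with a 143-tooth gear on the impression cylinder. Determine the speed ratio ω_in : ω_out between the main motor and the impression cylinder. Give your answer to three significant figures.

3.34

Each stage contributes driven/driver: gear mesh 48/21 = 2.2857, gear mesh 26/159 = 0.16352, gear mesh 143/16 = 8.9375.
Overall: 2.2857 × 0.16352 × 8.9375 = 3.3405.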